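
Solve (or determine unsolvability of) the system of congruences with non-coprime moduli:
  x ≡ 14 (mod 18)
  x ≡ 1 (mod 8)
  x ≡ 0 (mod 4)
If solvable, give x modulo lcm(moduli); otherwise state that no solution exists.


Moduli 18, 8, 4 are not pairwise coprime, so CRT works modulo lcm(m_i) when all pairwise compatibility conditions hold.
Pairwise compatibility: gcd(m_i, m_j) must divide a_i - a_j for every pair.
Merge one congruence at a time:
  Start: x ≡ 14 (mod 18).
  Combine with x ≡ 1 (mod 8): gcd(18, 8) = 2, and 1 - 14 = -13 is NOT divisible by 2.
    ⇒ system is inconsistent (no integer solution).

No solution (the system is inconsistent).


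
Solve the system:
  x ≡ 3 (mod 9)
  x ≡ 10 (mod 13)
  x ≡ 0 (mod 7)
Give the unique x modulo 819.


Moduli 9, 13, 7 are pairwise coprime; by CRT there is a unique solution modulo M = 9 · 13 · 7 = 819.
Solve pairwise, accumulating the modulus:
  Start with x ≡ 3 (mod 9).
  Combine with x ≡ 10 (mod 13): since gcd(9, 13) = 1, we get a unique residue mod 117.
    Write x = 3 + 9·t and substitute into x ≡ 10 (mod 13): 9·t ≡ 10 − 3 = 7 (mod 13).
    The inverse of 9 mod 13 is 3 (since 9·3 = 27 = 2·13 + 1), so t ≡ 3·7 = 21 ≡ 8 (mod 13).
    Then x = 3 + 9·8 = 75, valid modulo lcm(9, 13) = 117: x ≡ 75 (mod 117).
  Combine with x ≡ 0 (mod 7): since gcd(117, 7) = 1, we get a unique residue mod 819.
    Write x = 75 + 117·t and substitute into x ≡ 0 (mod 7): 117·t ≡ 0 − 75 = -75 (mod 7).
    Reduce coefficients mod 7: 5·t ≡ 2 (mod 7).
    The inverse of 5 mod 7 is 3 (since 5·3 = 15 = 2·7 + 1), so t ≡ 3·2 = 6 ≡ 6 (mod 7).
    Then x = 75 + 117·6 = 777, valid modulo lcm(117, 7) = 819: x ≡ 777 (mod 819).
Verify: 777 mod 9 = 3 ✓, 777 mod 13 = 10 ✓, 777 mod 7 = 0 ✓.

x ≡ 777 (mod 819).


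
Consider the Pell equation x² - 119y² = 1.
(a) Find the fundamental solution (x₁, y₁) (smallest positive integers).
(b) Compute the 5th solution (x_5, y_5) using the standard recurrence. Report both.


Step 1: Find the fundamental solution (x₁, y₁) of x² - 119y² = 1.
  Expand √119 as a continued fraction. a₀ = ⌊√119⌋ = 10; iterate m_{k+1} = d_k·a_k − m_k, d_{k+1} = (119 − m_{k+1}²)/d_k, a_{k+1} = ⌊(a₀ + m_{k+1})/d_{k+1}⌋ (starting m₀ = 0, d₀ = 1), with convergents p_k = a_k·p_{k-1} + p_{k-2}, q_k = a_k·q_{k-1} + q_{k-2} (p₋₁ = 1, q₋₁ = 0):
  k = 0: a₀ = 10; p₀/q₀ = 10/1; p₀² − 119·q₀² = 100 − 119 = -19.
  k = 1: m = 10, d = 19, a = ⌊(10 + 10)/19⌋ = 1; p/q = (1·10 + 1)/(1·1 + 0) = 11/1; p² − 119·q² = 121 − 119 = 2.
  k = 2: m = 9, d = 2, a = ⌊(10 + 9)/2⌋ = 9; p/q = (9·11 + 10)/(9·1 + 1) = 109/10; p² − 119·q² = 11881 − 11900 = -19.
  k = 3: m = 9, d = 19, a = ⌊(10 + 9)/19⌋ = 1; p/q = (1·109 + 11)/(1·10 + 1) = 120/11; p² − 119·q² = 14400 − 14399 = 1.
  The first convergent with p² − 119·q² = 1 gives the fundamental solution (x₁, y₁) = (120, 11).
Step 2: Apply the recurrence (x_{n+1}, y_{n+1}) = (x₁x_n + 119y₁y_n, x₁y_n + y₁x_n) repeatedly.
  From (x_1, y_1) = (120, 11): x_2 = 120·120 + 119·11·11 = 28799; y_2 = 120·11 + 11·120 = 2640.
  From (x_2, y_2) = (28799, 2640): x_3 = 120·28799 + 119·11·2640 = 6911640; y_3 = 120·2640 + 11·28799 = 633589.
  From (x_3, y_3) = (6911640, 633589): x_4 = 120·6911640 + 119·11·633589 = 1658764801; y_4 = 120·633589 + 11·6911640 = 152058720.
  From (x_4, y_4) = (1658764801, 152058720): x_5 = 120·1658764801 + 119·11·152058720 = 398096640600; y_5 = 120·152058720 + 11·1658764801 = 36493459211.
Step 3: Verify x_5² - 119·y_5² = 158480935257005568360000 - 158480935257005568359999 = 1 (should be 1). ✓

(x_1, y_1) = (120, 11); (x_5, y_5) = (398096640600, 36493459211).


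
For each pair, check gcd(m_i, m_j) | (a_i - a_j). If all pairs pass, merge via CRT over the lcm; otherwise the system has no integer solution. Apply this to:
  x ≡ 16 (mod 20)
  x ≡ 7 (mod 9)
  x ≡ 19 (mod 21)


Moduli 20, 9, 21 are not pairwise coprime, so CRT works modulo lcm(m_i) when all pairwise compatibility conditions hold.
Pairwise compatibility: gcd(m_i, m_j) must divide a_i - a_j for every pair.
Merge one congruence at a time:
  Start: x ≡ 16 (mod 20).
  Combine with x ≡ 7 (mod 9): gcd(20, 9) = 1; 7 - 16 = -9, which IS divisible by 1, so compatible.
    Write x = 16 + 20·t and substitute into x ≡ 7 (mod 9): 20·t ≡ 7 − 16 = -9 (mod 9).
    Reduce coefficients mod 9: 2·t ≡ 0 (mod 9).
    The inverse of 2 mod 9 is 5 (since 2·5 = 10 = 1·9 + 1), so t ≡ 5·0 = 0 ≡ 0 (mod 9).
    Then x = 16 + 20·0 = 16, valid modulo lcm(20, 9) = 180: x ≡ 16 (mod 180).
  Combine with x ≡ 19 (mod 21): gcd(180, 21) = 3; 19 - 16 = 3, which IS divisible by 3, so compatible.
    Write x = 16 + 180·t and substitute into x ≡ 19 (mod 21): 180·t ≡ 19 − 16 = 3 (mod 21).
    Divide the congruence (and modulus) by g = 3: 60·t ≡ 1 (mod 7).
    Reduce coefficients mod 7: 4·t ≡ 1 (mod 7).
    The inverse of 4 mod 7 is 2 (since 4·2 = 8 = 1·7 + 1), so t ≡ 2·1 = 2 ≡ 2 (mod 7).
    Then x = 16 + 180·2 = 376, valid modulo lcm(180, 21) = 1260: x ≡ 376 (mod 1260).
Verify: 376 mod 20 = 16, 376 mod 9 = 7, 376 mod 21 = 19.

x ≡ 376 (mod 1260).


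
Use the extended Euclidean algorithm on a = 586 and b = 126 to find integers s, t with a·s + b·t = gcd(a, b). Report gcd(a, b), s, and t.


Euclidean algorithm on (586, 126) — divide until remainder is 0:
  586 = 4 · 126 + 82
  126 = 1 · 82 + 44
  82 = 1 · 44 + 38
  44 = 1 · 38 + 6
  38 = 6 · 6 + 2
  6 = 3 · 2 + 0
gcd(586, 126) = 2.
Track Bezout coefficients alongside the remainders: start with r₀ = 586 = a·1 + b·0 (s = 1, t = 0) and r₁ = 126 = a·0 + b·1 (s = 0, t = 1); each new remainder r_{k+1} = r_{k-1} − q_k·r_k inherits s_{k+1} = s_{k-1} − q_k·s_k, t_{k+1} = t_{k-1} − q_k·t_k, so r_k = a·s_k + b·t_k at every step:
  q = 4: r = 82, s = 1 − 4·0 = 1, t = 0 − 4·1 = -4  (check: 586·1 + 126·(-4) = 82)
  q = 1: r = 44, s = 0 − 1·1 = -1, t = 1 − 1·(-4) = 5  (check: 586·(-1) + 126·5 = 44)
  q = 1: r = 38, s = 1 − 1·(-1) = 2, t = -4 − 1·5 = -9  (check: 586·2 + 126·(-9) = 38)
  q = 1: r = 6, s = -1 − 1·2 = -3, t = 5 − 1·(-9) = 14  (check: 586·(-3) + 126·14 = 6)
  q = 6: r = 2, s = 2 − 6·(-3) = 20, t = -9 − 6·14 = -93  (check: 586·20 + 126·(-93) = 2)
The row with r = 2 (the gcd) gives the Bezout coefficients s = 20, t = -93.
Result: 586 · (20) + 126 · (-93) = 2.

gcd(586, 126) = 2; s = 20, t = -93 (check: 586·20 + 126·(-93) = 2).


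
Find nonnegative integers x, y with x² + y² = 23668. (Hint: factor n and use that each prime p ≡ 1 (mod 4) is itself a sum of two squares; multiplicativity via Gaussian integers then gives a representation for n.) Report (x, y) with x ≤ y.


Step 1: Factor n = 23668 = 2^2 · 61 · 97.
Step 2: Check the mod-4 condition on each prime factor: 2 = 2 (special); 61 ≡ 1 (mod 4), exponent 1; 97 ≡ 1 (mod 4), exponent 1.
All primes ≡ 3 (mod 4) appear to even exponent (or don't appear), so by the two-squares theorem n IS expressible as a sum of two squares.
Step 3: Build a representation. Group n = k² · m with k = 2 and m = 61 · 97 = 5917 (a product of primes ≡ 1 (mod 4)); a representation of m scales to one of n via (k·x)² + (k·y)² = k²(x² + y²). Each prime p ≡ 1 (mod 4) is itself a sum of two squares; find a² by testing p − a² for a perfect square:
  61: 61 − 1² = 60, 61 − 2² = 57, 61 − 3² = 52, 61 − 4² = 45, 61 − 5² = 36 = 6² ⇒ 61 = 5² + 6².
  97: 97 − 1² = 96, 97 − 2² = 93, 97 − 3² = 88, 97 − 4² = 81 = 9² ⇒ 97 = 4² + 9².
  Combine using the Brahmagupta–Fibonacci identity (a² + b²)(c² + d²) = (ac − bd)² + (ad + bc)² = (ac + bd)² + (ad − bc)²:
  61 · 97 = 5917: from (5² + 6²)(4² + 9²), take (5·4 − 6·9, 5·9 + 6·4) = (20 − 54, 45 + 24) = (-34, 69); dropping signs (only squares matter) gives (34, 69); check 34² + 69² = 1156 + 4761 = 5917 ✓.
  Scale by k = 2: (2·34, 2·69) = (68, 138).
Step 4: Order so x ≤ y and verify: 68² + 138² = 4624 + 19044 = 23668 = n. ✓

n = 23668 = 68² + 138² (one valid representation with x ≤ y).


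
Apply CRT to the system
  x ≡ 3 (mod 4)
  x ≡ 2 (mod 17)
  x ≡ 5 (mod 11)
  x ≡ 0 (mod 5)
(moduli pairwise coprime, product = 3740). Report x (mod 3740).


Product of moduli M = 4 · 17 · 11 · 5 = 3740.
Merge one congruence at a time:
  Start: x ≡ 3 (mod 4).
  Combine with x ≡ 2 (mod 17); new modulus lcm = 68.
    Write x = 3 + 4·t and substitute into x ≡ 2 (mod 17): 4·t ≡ 2 − 3 = -1 (mod 17).
    Reduce coefficients mod 17: 4·t ≡ 16 (mod 17).
    The inverse of 4 mod 17 is 13 (since 4·13 = 52 = 3·17 + 1), so t ≡ 13·16 = 208 ≡ 4 (mod 17).
    Then x = 3 + 4·4 = 19, valid modulo lcm(4, 17) = 68: x ≡ 19 (mod 68).
  Combine with x ≡ 5 (mod 11); new modulus lcm = 748.
    Write x = 19 + 68·t and substitute into x ≡ 5 (mod 11): 68·t ≡ 5 − 19 = -14 (mod 11).
    Reduce coefficients mod 11: 2·t ≡ 8 (mod 11).
    The inverse of 2 mod 11 is 6 (since 2·6 = 12 = 1·11 + 1), so t ≡ 6·8 = 48 ≡ 4 (mod 11).
    Then x = 19 + 68·4 = 291, valid modulo lcm(68, 11) = 748: x ≡ 291 (mod 748).
  Combine with x ≡ 0 (mod 5); new modulus lcm = 3740.
    Write x = 291 + 748·t and substitute into x ≡ 0 (mod 5): 748·t ≡ 0 − 291 = -291 (mod 5).
    Reduce coefficients mod 5: 3·t ≡ 4 (mod 5).
    The inverse of 3 mod 5 is 2 (since 3·2 = 6 = 1·5 + 1), so t ≡ 2·4 = 8 ≡ 3 (mod 5).
    Then x = 291 + 748·3 = 2535, valid modulo lcm(748, 5) = 3740: x ≡ 2535 (mod 3740).
Verify against each original: 2535 mod 4 = 3, 2535 mod 17 = 2, 2535 mod 11 = 5, 2535 mod 5 = 0.

x ≡ 2535 (mod 3740).


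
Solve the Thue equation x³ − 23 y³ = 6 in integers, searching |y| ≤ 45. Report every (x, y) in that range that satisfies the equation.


The equation is x³ - 23y³ = 6. For fixed y, x³ = 23·y³ + 6, so a solution requires the RHS to be a perfect cube.
Strategy: iterate y from -45 to 45, compute RHS = 23·y³ + 6, and check whether it is a (positive or negative) perfect cube.
Check small values of y:
  y = 0: RHS = 6 is not a perfect cube.
  y = 1: RHS = 29 is not a perfect cube.
  y = -1: RHS = -17 is not a perfect cube.
  y = 2: RHS = 190 is not a perfect cube.
  y = -2: RHS = -178 is not a perfect cube.
  y = 3: RHS = 627 is not a perfect cube.
  y = -3: RHS = -615 is not a perfect cube.
Continuing the search up to |y| = 45 finds no solutions either.
No (x, y) in the scanned range satisfies the equation.

No integer solutions with |y| ≤ 45.


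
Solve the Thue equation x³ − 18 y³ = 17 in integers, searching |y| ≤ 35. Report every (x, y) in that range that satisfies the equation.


The equation is x³ - 18y³ = 17. For fixed y, x³ = 18·y³ + 17, so a solution requires the RHS to be a perfect cube.
Strategy: iterate y from -35 to 35, compute RHS = 18·y³ + 17, and check whether it is a (positive or negative) perfect cube.
Check small values of y:
  y = 0: RHS = 17 is not a perfect cube.
  y = 1: RHS = 35 is not a perfect cube.
  y = -1: RHS = -1 = (-1)³ ⇒ x = -1 works.
  y = 2: RHS = 161 is not a perfect cube.
  y = -2: RHS = -127 is not a perfect cube.
  y = 3: RHS = 503 is not a perfect cube.
  y = -3: RHS = -469 is not a perfect cube.
Continuing the search up to |y| = 35 finds no further solutions beyond those listed.
Collected solutions: (-1, -1).

Solutions (with |y| ≤ 35): (-1, -1).


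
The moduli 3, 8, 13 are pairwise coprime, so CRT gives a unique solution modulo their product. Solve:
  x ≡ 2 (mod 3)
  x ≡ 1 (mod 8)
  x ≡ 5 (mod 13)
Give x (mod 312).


Moduli 3, 8, 13 are pairwise coprime; by CRT there is a unique solution modulo M = 3 · 8 · 13 = 312.
Solve pairwise, accumulating the modulus:
  Start with x ≡ 2 (mod 3).
  Combine with x ≡ 1 (mod 8): since gcd(3, 8) = 1, we get a unique residue mod 24.
    Write x = 2 + 3·t and substitute into x ≡ 1 (mod 8): 3·t ≡ 1 − 2 = -1 (mod 8).
    Reduce coefficients mod 8: 3·t ≡ 7 (mod 8).
    The inverse of 3 mod 8 is 3 (since 3·3 = 9 = 1·8 + 1), so t ≡ 3·7 = 21 ≡ 5 (mod 8).
    Then x = 2 + 3·5 = 17, valid modulo lcm(3, 8) = 24: x ≡ 17 (mod 24).
  Combine with x ≡ 5 (mod 13): since gcd(24, 13) = 1, we get a unique residue mod 312.
    Write x = 17 + 24·t and substitute into x ≡ 5 (mod 13): 24·t ≡ 5 − 17 = -12 (mod 13).
    Reduce coefficients mod 13: 11·t ≡ 1 (mod 13).
    The inverse of 11 mod 13 is 6 (since 11·6 = 66 = 5·13 + 1), so t ≡ 6·1 = 6 ≡ 6 (mod 13).
    Then x = 17 + 24·6 = 161, valid modulo lcm(24, 13) = 312: x ≡ 161 (mod 312).
Verify: 161 mod 3 = 2 ✓, 161 mod 8 = 1 ✓, 161 mod 13 = 5 ✓.

x ≡ 161 (mod 312).


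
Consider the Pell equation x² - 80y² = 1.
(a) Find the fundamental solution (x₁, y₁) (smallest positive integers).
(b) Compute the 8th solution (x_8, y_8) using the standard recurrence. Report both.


Step 1: Find the fundamental solution (x₁, y₁) of x² - 80y² = 1.
  Expand √80 as a continued fraction. a₀ = ⌊√80⌋ = 8; iterate m_{k+1} = d_k·a_k − m_k, d_{k+1} = (80 − m_{k+1}²)/d_k, a_{k+1} = ⌊(a₀ + m_{k+1})/d_{k+1}⌋ (starting m₀ = 0, d₀ = 1), with convergents p_k = a_k·p_{k-1} + p_{k-2}, q_k = a_k·q_{k-1} + q_{k-2} (p₋₁ = 1, q₋₁ = 0):
  k = 0: a₀ = 8; p₀/q₀ = 8/1; p₀² − 80·q₀² = 64 − 80 = -16.
  k = 1: m = 8, d = 16, a = ⌊(8 + 8)/16⌋ = 1; p/q = (1·8 + 1)/(1·1 + 0) = 9/1; p² − 80·q² = 81 − 80 = 1.
  The first convergent with p² − 80·q² = 1 gives the fundamental solution (x₁, y₁) = (9, 1).
Step 2: Apply the recurrence (x_{n+1}, y_{n+1}) = (x₁x_n + 80y₁y_n, x₁y_n + y₁x_n) repeatedly.
  From (x_1, y_1) = (9, 1): x_2 = 9·9 + 80·1·1 = 161; y_2 = 9·1 + 1·9 = 18.
  From (x_2, y_2) = (161, 18): x_3 = 9·161 + 80·1·18 = 2889; y_3 = 9·18 + 1·161 = 323.
  From (x_3, y_3) = (2889, 323): x_4 = 9·2889 + 80·1·323 = 51841; y_4 = 9·323 + 1·2889 = 5796.
  From (x_4, y_4) = (51841, 5796): x_5 = 9·51841 + 80·1·5796 = 930249; y_5 = 9·5796 + 1·51841 = 104005.
  From (x_5, y_5) = (930249, 104005): x_6 = 9·930249 + 80·1·104005 = 16692641; y_6 = 9·104005 + 1·930249 = 1866294.
  From (x_6, y_6) = (16692641, 1866294): x_7 = 9·16692641 + 80·1·1866294 = 299537289; y_7 = 9·1866294 + 1·16692641 = 33489287.
  From (x_7, y_7) = (299537289, 33489287): x_8 = 9·299537289 + 80·1·33489287 = 5374978561; y_8 = 9·33489287 + 1·299537289 = 600940872.
Step 3: Verify x_8² - 80·y_8² = 28890394531209630721 - 28890394531209630720 = 1 (should be 1). ✓

(x_1, y_1) = (9, 1); (x_8, y_8) = (5374978561, 600940872).


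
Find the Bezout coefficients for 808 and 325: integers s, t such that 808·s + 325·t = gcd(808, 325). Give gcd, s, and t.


Euclidean algorithm on (808, 325) — divide until remainder is 0:
  808 = 2 · 325 + 158
  325 = 2 · 158 + 9
  158 = 17 · 9 + 5
  9 = 1 · 5 + 4
  5 = 1 · 4 + 1
  4 = 4 · 1 + 0
gcd(808, 325) = 1.
Track Bezout coefficients alongside the remainders: start with r₀ = 808 = a·1 + b·0 (s = 1, t = 0) and r₁ = 325 = a·0 + b·1 (s = 0, t = 1); each new remainder r_{k+1} = r_{k-1} − q_k·r_k inherits s_{k+1} = s_{k-1} − q_k·s_k, t_{k+1} = t_{k-1} − q_k·t_k, so r_k = a·s_k + b·t_k at every step:
  q = 2: r = 158, s = 1 − 2·0 = 1, t = 0 − 2·1 = -2  (check: 808·1 + 325·(-2) = 158)
  q = 2: r = 9, s = 0 − 2·1 = -2, t = 1 − 2·(-2) = 5  (check: 808·(-2) + 325·5 = 9)
  q = 17: r = 5, s = 1 − 17·(-2) = 35, t = -2 − 17·5 = -87  (check: 808·35 + 325·(-87) = 5)
  q = 1: r = 4, s = -2 − 1·35 = -37, t = 5 − 1·(-87) = 92  (check: 808·(-37) + 325·92 = 4)
  q = 1: r = 1, s = 35 − 1·(-37) = 72, t = -87 − 1·92 = -179  (check: 808·72 + 325·(-179) = 1)
The row with r = 1 (the gcd) gives the Bezout coefficients s = 72, t = -179.
Result: 808 · (72) + 325 · (-179) = 1.

gcd(808, 325) = 1; s = 72, t = -179 (check: 808·72 + 325·(-179) = 1).


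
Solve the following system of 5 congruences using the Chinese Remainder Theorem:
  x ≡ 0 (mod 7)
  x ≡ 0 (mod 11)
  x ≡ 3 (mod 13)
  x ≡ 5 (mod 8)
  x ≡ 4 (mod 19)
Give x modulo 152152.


Product of moduli M = 7 · 11 · 13 · 8 · 19 = 152152.
Merge one congruence at a time:
  Start: x ≡ 0 (mod 7).
  Combine with x ≡ 0 (mod 11); new modulus lcm = 77.
    Write x = 0 + 7·t and substitute into x ≡ 0 (mod 11): 7·t ≡ 0 − 0 = 0 (mod 11).
    The inverse of 7 mod 11 is 8 (since 7·8 = 56 = 5·11 + 1), so t ≡ 8·0 = 0 ≡ 0 (mod 11).
    Then x = 0 + 7·0 = 0, valid modulo lcm(7, 11) = 77: x ≡ 0 (mod 77).
  Combine with x ≡ 3 (mod 13); new modulus lcm = 1001.
    Write x = 0 + 77·t and substitute into x ≡ 3 (mod 13): 77·t ≡ 3 − 0 = 3 (mod 13).
    Reduce coefficients mod 13: 12·t ≡ 3 (mod 13).
    The inverse of 12 mod 13 is 12 (since 12·12 = 144 = 11·13 + 1), so t ≡ 12·3 = 36 ≡ 10 (mod 13).
    Then x = 0 + 77·10 = 770, valid modulo lcm(77, 13) = 1001: x ≡ 770 (mod 1001).
  Combine with x ≡ 5 (mod 8); new modulus lcm = 8008.
    Write x = 770 + 1001·t and substitute into x ≡ 5 (mod 8): 1001·t ≡ 5 − 770 = -765 (mod 8).
    Reduce coefficients mod 8: 1·t ≡ 3 (mod 8).
    So t ≡ 3 (mod 8).
    Then x = 770 + 1001·3 = 3773, valid modulo lcm(1001, 8) = 8008: x ≡ 3773 (mod 8008).
  Combine with x ≡ 4 (mod 19); new modulus lcm = 152152.
    Write x = 3773 + 8008·t and substitute into x ≡ 4 (mod 19): 8008·t ≡ 4 − 3773 = -3769 (mod 19).
    Reduce coefficients mod 19: 9·t ≡ 12 (mod 19).
    The inverse of 9 mod 19 is 17 (since 9·17 = 153 = 8·19 + 1), so t ≡ 17·12 = 204 ≡ 14 (mod 19).
    Then x = 3773 + 8008·14 = 115885, valid modulo lcm(8008, 19) = 152152: x ≡ 115885 (mod 152152).
Verify against each original: 115885 mod 7 = 0, 115885 mod 11 = 0, 115885 mod 13 = 3, 115885 mod 8 = 5, 115885 mod 19 = 4.

x ≡ 115885 (mod 152152).


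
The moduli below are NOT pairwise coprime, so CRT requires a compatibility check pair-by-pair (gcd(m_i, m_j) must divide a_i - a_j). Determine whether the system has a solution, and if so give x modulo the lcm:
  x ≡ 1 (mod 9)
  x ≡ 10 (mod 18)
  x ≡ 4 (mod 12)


Moduli 9, 18, 12 are not pairwise coprime, so CRT works modulo lcm(m_i) when all pairwise compatibility conditions hold.
Pairwise compatibility: gcd(m_i, m_j) must divide a_i - a_j for every pair.
Merge one congruence at a time:
  Start: x ≡ 1 (mod 9).
  Combine with x ≡ 10 (mod 18): gcd(9, 18) = 9; 10 - 1 = 9, which IS divisible by 9, so compatible.
    Write x = 1 + 9·t and substitute into x ≡ 10 (mod 18): 9·t ≡ 10 − 1 = 9 (mod 18).
    Divide the congruence (and modulus) by g = 9: 1·t ≡ 1 (mod 2).
    So t ≡ 1 (mod 2).
    Then x = 1 + 9·1 = 10, valid modulo lcm(9, 18) = 18: x ≡ 10 (mod 18).
  Combine with x ≡ 4 (mod 12): gcd(18, 12) = 6; 4 - 10 = -6, which IS divisible by 6, so compatible.
    Write x = 10 + 18·t and substitute into x ≡ 4 (mod 12): 18·t ≡ 4 − 10 = -6 (mod 12).
    Divide the congruence (and modulus) by g = 6: 3·t ≡ -1 (mod 2).
    Reduce coefficients mod 2: 1·t ≡ 1 (mod 2).
    So t ≡ 1 (mod 2).
    Then x = 10 + 18·1 = 28, valid modulo lcm(18, 12) = 36: x ≡ 28 (mod 36).
Verify: 28 mod 9 = 1, 28 mod 18 = 10, 28 mod 12 = 4.

x ≡ 28 (mod 36).


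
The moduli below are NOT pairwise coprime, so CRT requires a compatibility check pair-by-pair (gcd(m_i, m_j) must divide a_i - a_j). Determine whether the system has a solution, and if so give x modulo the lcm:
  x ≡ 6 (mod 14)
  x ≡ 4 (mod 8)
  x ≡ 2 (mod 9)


Moduli 14, 8, 9 are not pairwise coprime, so CRT works modulo lcm(m_i) when all pairwise compatibility conditions hold.
Pairwise compatibility: gcd(m_i, m_j) must divide a_i - a_j for every pair.
Merge one congruence at a time:
  Start: x ≡ 6 (mod 14).
  Combine with x ≡ 4 (mod 8): gcd(14, 8) = 2; 4 - 6 = -2, which IS divisible by 2, so compatible.
    Write x = 6 + 14·t and substitute into x ≡ 4 (mod 8): 14·t ≡ 4 − 6 = -2 (mod 8).
    Divide the congruence (and modulus) by g = 2: 7·t ≡ -1 (mod 4).
    Reduce coefficients mod 4: 3·t ≡ 3 (mod 4).
    The inverse of 3 mod 4 is 3 (since 3·3 = 9 = 2·4 + 1), so t ≡ 3·3 = 9 ≡ 1 (mod 4).
    Then x = 6 + 14·1 = 20, valid modulo lcm(14, 8) = 56: x ≡ 20 (mod 56).
  Combine with x ≡ 2 (mod 9): gcd(56, 9) = 1; 2 - 20 = -18, which IS divisible by 1, so compatible.
    Write x = 20 + 56·t and substitute into x ≡ 2 (mod 9): 56·t ≡ 2 − 20 = -18 (mod 9).
    Reduce coefficients mod 9: 2·t ≡ 0 (mod 9).
    The inverse of 2 mod 9 is 5 (since 2·5 = 10 = 1·9 + 1), so t ≡ 5·0 = 0 ≡ 0 (mod 9).
    Then x = 20 + 56·0 = 20, valid modulo lcm(56, 9) = 504: x ≡ 20 (mod 504).
Verify: 20 mod 14 = 6, 20 mod 8 = 4, 20 mod 9 = 2.

x ≡ 20 (mod 504).


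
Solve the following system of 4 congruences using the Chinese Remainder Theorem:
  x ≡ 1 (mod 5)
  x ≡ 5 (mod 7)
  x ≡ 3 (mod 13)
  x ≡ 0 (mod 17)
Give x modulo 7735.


Product of moduli M = 5 · 7 · 13 · 17 = 7735.
Merge one congruence at a time:
  Start: x ≡ 1 (mod 5).
  Combine with x ≡ 5 (mod 7); new modulus lcm = 35.
    Write x = 1 + 5·t and substitute into x ≡ 5 (mod 7): 5·t ≡ 5 − 1 = 4 (mod 7).
    The inverse of 5 mod 7 is 3 (since 5·3 = 15 = 2·7 + 1), so t ≡ 3·4 = 12 ≡ 5 (mod 7).
    Then x = 1 + 5·5 = 26, valid modulo lcm(5, 7) = 35: x ≡ 26 (mod 35).
  Combine with x ≡ 3 (mod 13); new modulus lcm = 455.
    Write x = 26 + 35·t and substitute into x ≡ 3 (mod 13): 35·t ≡ 3 − 26 = -23 (mod 13).
    Reduce coefficients mod 13: 9·t ≡ 3 (mod 13).
    The inverse of 9 mod 13 is 3 (since 9·3 = 27 = 2·13 + 1), so t ≡ 3·3 = 9 ≡ 9 (mod 13).
    Then x = 26 + 35·9 = 341, valid modulo lcm(35, 13) = 455: x ≡ 341 (mod 455).
  Combine with x ≡ 0 (mod 17); new modulus lcm = 7735.
    Write x = 341 + 455·t and substitute into x ≡ 0 (mod 17): 455·t ≡ 0 − 341 = -341 (mod 17).
    Reduce coefficients mod 17: 13·t ≡ 16 (mod 17).
    The inverse of 13 mod 17 is 4 (since 13·4 = 52 = 3·17 + 1), so t ≡ 4·16 = 64 ≡ 13 (mod 17).
    Then x = 341 + 455·13 = 6256, valid modulo lcm(455, 17) = 7735: x ≡ 6256 (mod 7735).
Verify against each original: 6256 mod 5 = 1, 6256 mod 7 = 5, 6256 mod 13 = 3, 6256 mod 17 = 0.

x ≡ 6256 (mod 7735).


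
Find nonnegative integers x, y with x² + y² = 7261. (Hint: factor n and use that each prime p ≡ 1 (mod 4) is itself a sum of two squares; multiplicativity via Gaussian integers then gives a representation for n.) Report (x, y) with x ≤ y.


Step 1: Factor n = 7261 = 53 · 137.
Step 2: Check the mod-4 condition on each prime factor: 53 ≡ 1 (mod 4), exponent 1; 137 ≡ 1 (mod 4), exponent 1.
All primes ≡ 3 (mod 4) appear to even exponent (or don't appear), so by the two-squares theorem n IS expressible as a sum of two squares.
Step 3: Build a representation. Here n = 53 · 137 is a product of primes ≡ 1 (mod 4). Each prime p ≡ 1 (mod 4) is itself a sum of two squares; find a² by testing p − a² for a perfect square:
  53: 53 − 1² = 52, 53 − 2² = 49 = 7² ⇒ 53 = 2² + 7².
  137: 137 − 1² = 136, 137 − 2² = 133, 137 − 3² = 128, 137 − 4² = 121 = 11² ⇒ 137 = 4² + 11².
  Combine using the Brahmagupta–Fibonacci identity (a² + b²)(c² + d²) = (ac − bd)² + (ad + bc)² = (ac + bd)² + (ad − bc)²:
  53 · 137 = 7261: from (2² + 7²)(4² + 11²), take (2·4 − 7·11, 2·11 + 7·4) = (8 − 77, 22 + 28) = (-69, 50); dropping signs (only squares matter) gives (69, 50); check 69² + 50² = 4761 + 2500 = 7261 ✓.
Step 4: Order so x ≤ y and verify: 50² + 69² = 2500 + 4761 = 7261 = n. ✓

n = 7261 = 50² + 69² (one valid representation with x ≤ y).


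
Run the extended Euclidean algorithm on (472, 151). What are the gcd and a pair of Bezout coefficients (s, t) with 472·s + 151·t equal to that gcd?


Euclidean algorithm on (472, 151) — divide until remainder is 0:
  472 = 3 · 151 + 19
  151 = 7 · 19 + 18
  19 = 1 · 18 + 1
  18 = 18 · 1 + 0
gcd(472, 151) = 1.
Track Bezout coefficients alongside the remainders: start with r₀ = 472 = a·1 + b·0 (s = 1, t = 0) and r₁ = 151 = a·0 + b·1 (s = 0, t = 1); each new remainder r_{k+1} = r_{k-1} − q_k·r_k inherits s_{k+1} = s_{k-1} − q_k·s_k, t_{k+1} = t_{k-1} − q_k·t_k, so r_k = a·s_k + b·t_k at every step:
  q = 3: r = 19, s = 1 − 3·0 = 1, t = 0 − 3·1 = -3  (check: 472·1 + 151·(-3) = 19)
  q = 7: r = 18, s = 0 − 7·1 = -7, t = 1 − 7·(-3) = 22  (check: 472·(-7) + 151·22 = 18)
  q = 1: r = 1, s = 1 − 1·(-7) = 8, t = -3 − 1·22 = -25  (check: 472·8 + 151·(-25) = 1)
The row with r = 1 (the gcd) gives the Bezout coefficients s = 8, t = -25.
Result: 472 · (8) + 151 · (-25) = 1.

gcd(472, 151) = 1; s = 8, t = -25 (check: 472·8 + 151·(-25) = 1).


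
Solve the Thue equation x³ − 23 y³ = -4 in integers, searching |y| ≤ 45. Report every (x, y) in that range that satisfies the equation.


The equation is x³ - 23y³ = -4. For fixed y, x³ = 23·y³ − 4, so a solution requires the RHS to be a perfect cube.
Strategy: iterate y from -45 to 45, compute RHS = 23·y³ − 4, and check whether it is a (positive or negative) perfect cube.
Check small values of y:
  y = 0: RHS = -4 is not a perfect cube.
  y = 1: RHS = 19 is not a perfect cube.
  y = -1: RHS = -27 = (-3)³ ⇒ x = -3 works.
  y = 2: RHS = 180 is not a perfect cube.
  y = -2: RHS = -188 is not a perfect cube.
  y = 3: RHS = 617 is not a perfect cube.
  y = -3: RHS = -625 is not a perfect cube.
Continuing the search up to |y| = 45 finds no further solutions beyond those listed.
Collected solutions: (-3, -1).

Solutions (with |y| ≤ 45): (-3, -1).


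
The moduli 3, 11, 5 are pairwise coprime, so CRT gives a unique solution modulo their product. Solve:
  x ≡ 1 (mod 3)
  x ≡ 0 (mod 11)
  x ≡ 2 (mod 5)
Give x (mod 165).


Moduli 3, 11, 5 are pairwise coprime; by CRT there is a unique solution modulo M = 3 · 11 · 5 = 165.
Solve pairwise, accumulating the modulus:
  Start with x ≡ 1 (mod 3).
  Combine with x ≡ 0 (mod 11): since gcd(3, 11) = 1, we get a unique residue mod 33.
    Write x = 1 + 3·t and substitute into x ≡ 0 (mod 11): 3·t ≡ 0 − 1 = -1 (mod 11).
    Reduce coefficients mod 11: 3·t ≡ 10 (mod 11).
    The inverse of 3 mod 11 is 4 (since 3·4 = 12 = 1·11 + 1), so t ≡ 4·10 = 40 ≡ 7 (mod 11).
    Then x = 1 + 3·7 = 22, valid modulo lcm(3, 11) = 33: x ≡ 22 (mod 33).
  Combine with x ≡ 2 (mod 5): since gcd(33, 5) = 1, we get a unique residue mod 165.
    Write x = 22 + 33·t and substitute into x ≡ 2 (mod 5): 33·t ≡ 2 − 22 = -20 (mod 5).
    Reduce coefficients mod 5: 3·t ≡ 0 (mod 5).
    The inverse of 3 mod 5 is 2 (since 3·2 = 6 = 1·5 + 1), so t ≡ 2·0 = 0 ≡ 0 (mod 5).
    Then x = 22 + 33·0 = 22, valid modulo lcm(33, 5) = 165: x ≡ 22 (mod 165).
Verify: 22 mod 3 = 1 ✓, 22 mod 11 = 0 ✓, 22 mod 5 = 2 ✓.

x ≡ 22 (mod 165).


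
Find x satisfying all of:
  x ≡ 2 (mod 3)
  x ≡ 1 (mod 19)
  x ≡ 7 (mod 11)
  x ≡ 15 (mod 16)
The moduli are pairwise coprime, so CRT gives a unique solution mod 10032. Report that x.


Product of moduli M = 3 · 19 · 11 · 16 = 10032.
Merge one congruence at a time:
  Start: x ≡ 2 (mod 3).
  Combine with x ≡ 1 (mod 19); new modulus lcm = 57.
    Write x = 2 + 3·t and substitute into x ≡ 1 (mod 19): 3·t ≡ 1 − 2 = -1 (mod 19).
    Reduce coefficients mod 19: 3·t ≡ 18 (mod 19).
    The inverse of 3 mod 19 is 13 (since 3·13 = 39 = 2·19 + 1), so t ≡ 13·18 = 234 ≡ 6 (mod 19).
    Then x = 2 + 3·6 = 20, valid modulo lcm(3, 19) = 57: x ≡ 20 (mod 57).
  Combine with x ≡ 7 (mod 11); new modulus lcm = 627.
    Write x = 20 + 57·t and substitute into x ≡ 7 (mod 11): 57·t ≡ 7 − 20 = -13 (mod 11).
    Reduce coefficients mod 11: 2·t ≡ 9 (mod 11).
    The inverse of 2 mod 11 is 6 (since 2·6 = 12 = 1·11 + 1), so t ≡ 6·9 = 54 ≡ 10 (mod 11).
    Then x = 20 + 57·10 = 590, valid modulo lcm(57, 11) = 627: x ≡ 590 (mod 627).
  Combine with x ≡ 15 (mod 16); new modulus lcm = 10032.
    Write x = 590 + 627·t and substitute into x ≡ 15 (mod 16): 627·t ≡ 15 − 590 = -575 (mod 16).
    Reduce coefficients mod 16: 3·t ≡ 1 (mod 16).
    The inverse of 3 mod 16 is 11 (since 3·11 = 33 = 2·16 + 1), so t ≡ 11·1 = 11 ≡ 11 (mod 16).
    Then x = 590 + 627·11 = 7487, valid modulo lcm(627, 16) = 10032: x ≡ 7487 (mod 10032).
Verify against each original: 7487 mod 3 = 2, 7487 mod 19 = 1, 7487 mod 11 = 7, 7487 mod 16 = 15.

x ≡ 7487 (mod 10032).


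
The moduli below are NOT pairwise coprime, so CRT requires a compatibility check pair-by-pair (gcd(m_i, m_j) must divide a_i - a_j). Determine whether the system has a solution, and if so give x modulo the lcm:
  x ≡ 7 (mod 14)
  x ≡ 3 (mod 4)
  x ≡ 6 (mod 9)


Moduli 14, 4, 9 are not pairwise coprime, so CRT works modulo lcm(m_i) when all pairwise compatibility conditions hold.
Pairwise compatibility: gcd(m_i, m_j) must divide a_i - a_j for every pair.
Merge one congruence at a time:
  Start: x ≡ 7 (mod 14).
  Combine with x ≡ 3 (mod 4): gcd(14, 4) = 2; 3 - 7 = -4, which IS divisible by 2, so compatible.
    Write x = 7 + 14·t and substitute into x ≡ 3 (mod 4): 14·t ≡ 3 − 7 = -4 (mod 4).
    Divide the congruence (and modulus) by g = 2: 7·t ≡ -2 (mod 2).
    Reduce coefficients mod 2: 1·t ≡ 0 (mod 2).
    So t ≡ 0 (mod 2).
    Then x = 7 + 14·0 = 7, valid modulo lcm(14, 4) = 28: x ≡ 7 (mod 28).
  Combine with x ≡ 6 (mod 9): gcd(28, 9) = 1; 6 - 7 = -1, which IS divisible by 1, so compatible.
    Write x = 7 + 28·t and substitute into x ≡ 6 (mod 9): 28·t ≡ 6 − 7 = -1 (mod 9).
    Reduce coefficients mod 9: 1·t ≡ 8 (mod 9).
    So t ≡ 8 (mod 9).
    Then x = 7 + 28·8 = 231, valid modulo lcm(28, 9) = 252: x ≡ 231 (mod 252).
Verify: 231 mod 14 = 7, 231 mod 4 = 3, 231 mod 9 = 6.

x ≡ 231 (mod 252).


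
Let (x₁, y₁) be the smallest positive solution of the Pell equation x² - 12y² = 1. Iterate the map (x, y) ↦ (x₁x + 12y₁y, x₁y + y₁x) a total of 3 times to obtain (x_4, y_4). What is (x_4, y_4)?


Step 1: Find the fundamental solution (x₁, y₁) of x² - 12y² = 1.
  Expand √12 as a continued fraction. a₀ = ⌊√12⌋ = 3; iterate m_{k+1} = d_k·a_k − m_k, d_{k+1} = (12 − m_{k+1}²)/d_k, a_{k+1} = ⌊(a₀ + m_{k+1})/d_{k+1}⌋ (starting m₀ = 0, d₀ = 1), with convergents p_k = a_k·p_{k-1} + p_{k-2}, q_k = a_k·q_{k-1} + q_{k-2} (p₋₁ = 1, q₋₁ = 0):
  k = 0: a₀ = 3; p₀/q₀ = 3/1; p₀² − 12·q₀² = 9 − 12 = -3.
  k = 1: m = 3, d = 3, a = ⌊(3 + 3)/3⌋ = 2; p/q = (2·3 + 1)/(2·1 + 0) = 7/2; p² − 12·q² = 49 − 48 = 1.
  The first convergent with p² − 12·q² = 1 gives the fundamental solution (x₁, y₁) = (7, 2).
Step 2: Apply the recurrence (x_{n+1}, y_{n+1}) = (x₁x_n + 12y₁y_n, x₁y_n + y₁x_n) repeatedly.
  From (x_1, y_1) = (7, 2): x_2 = 7·7 + 12·2·2 = 97; y_2 = 7·2 + 2·7 = 28.
  From (x_2, y_2) = (97, 28): x_3 = 7·97 + 12·2·28 = 1351; y_3 = 7·28 + 2·97 = 390.
  From (x_3, y_3) = (1351, 390): x_4 = 7·1351 + 12·2·390 = 18817; y_4 = 7·390 + 2·1351 = 5432.
Step 3: Verify x_4² - 12·y_4² = 354079489 - 354079488 = 1 (should be 1). ✓

(x_1, y_1) = (7, 2); (x_4, y_4) = (18817, 5432).


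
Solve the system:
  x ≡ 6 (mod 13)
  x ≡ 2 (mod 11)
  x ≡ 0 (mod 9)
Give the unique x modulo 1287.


Moduli 13, 11, 9 are pairwise coprime; by CRT there is a unique solution modulo M = 13 · 11 · 9 = 1287.
Solve pairwise, accumulating the modulus:
  Start with x ≡ 6 (mod 13).
  Combine with x ≡ 2 (mod 11): since gcd(13, 11) = 1, we get a unique residue mod 143.
    Write x = 6 + 13·t and substitute into x ≡ 2 (mod 11): 13·t ≡ 2 − 6 = -4 (mod 11).
    Reduce coefficients mod 11: 2·t ≡ 7 (mod 11).
    The inverse of 2 mod 11 is 6 (since 2·6 = 12 = 1·11 + 1), so t ≡ 6·7 = 42 ≡ 9 (mod 11).
    Then x = 6 + 13·9 = 123, valid modulo lcm(13, 11) = 143: x ≡ 123 (mod 143).
  Combine with x ≡ 0 (mod 9): since gcd(143, 9) = 1, we get a unique residue mod 1287.
    Write x = 123 + 143·t and substitute into x ≡ 0 (mod 9): 143·t ≡ 0 − 123 = -123 (mod 9).
    Reduce coefficients mod 9: 8·t ≡ 3 (mod 9).
    The inverse of 8 mod 9 is 8 (since 8·8 = 64 = 7·9 + 1), so t ≡ 8·3 = 24 ≡ 6 (mod 9).
    Then x = 123 + 143·6 = 981, valid modulo lcm(143, 9) = 1287: x ≡ 981 (mod 1287).
Verify: 981 mod 13 = 6 ✓, 981 mod 11 = 2 ✓, 981 mod 9 = 0 ✓.

x ≡ 981 (mod 1287).


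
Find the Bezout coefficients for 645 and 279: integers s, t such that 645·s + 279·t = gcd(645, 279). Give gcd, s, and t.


Euclidean algorithm on (645, 279) — divide until remainder is 0:
  645 = 2 · 279 + 87
  279 = 3 · 87 + 18
  87 = 4 · 18 + 15
  18 = 1 · 15 + 3
  15 = 5 · 3 + 0
gcd(645, 279) = 3.
Track Bezout coefficients alongside the remainders: start with r₀ = 645 = a·1 + b·0 (s = 1, t = 0) and r₁ = 279 = a·0 + b·1 (s = 0, t = 1); each new remainder r_{k+1} = r_{k-1} − q_k·r_k inherits s_{k+1} = s_{k-1} − q_k·s_k, t_{k+1} = t_{k-1} − q_k·t_k, so r_k = a·s_k + b·t_k at every step:
  q = 2: r = 87, s = 1 − 2·0 = 1, t = 0 − 2·1 = -2  (check: 645·1 + 279·(-2) = 87)
  q = 3: r = 18, s = 0 − 3·1 = -3, t = 1 − 3·(-2) = 7  (check: 645·(-3) + 279·7 = 18)
  q = 4: r = 15, s = 1 − 4·(-3) = 13, t = -2 − 4·7 = -30  (check: 645·13 + 279·(-30) = 15)
  q = 1: r = 3, s = -3 − 1·13 = -16, t = 7 − 1·(-30) = 37  (check: 645·(-16) + 279·37 = 3)
The row with r = 3 (the gcd) gives the Bezout coefficients s = -16, t = 37.
Result: 645 · (-16) + 279 · (37) = 3.

gcd(645, 279) = 3; s = -16, t = 37 (check: 645·(-16) + 279·37 = 3).


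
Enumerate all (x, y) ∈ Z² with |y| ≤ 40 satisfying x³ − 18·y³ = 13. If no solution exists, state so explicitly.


The equation is x³ - 18y³ = 13. For fixed y, x³ = 18·y³ + 13, so a solution requires the RHS to be a perfect cube.
Strategy: iterate y from -40 to 40, compute RHS = 18·y³ + 13, and check whether it is a (positive or negative) perfect cube.
Check small values of y:
  y = 0: RHS = 13 is not a perfect cube.
  y = 1: RHS = 31 is not a perfect cube.
  y = -1: RHS = -5 is not a perfect cube.
  y = 2: RHS = 157 is not a perfect cube.
  y = -2: RHS = -131 is not a perfect cube.
  y = 3: RHS = 499 is not a perfect cube.
  y = -3: RHS = -473 is not a perfect cube.
Continuing the search up to |y| = 40 finds no solutions either.
No (x, y) in the scanned range satisfies the equation.

No integer solutions with |y| ≤ 40.


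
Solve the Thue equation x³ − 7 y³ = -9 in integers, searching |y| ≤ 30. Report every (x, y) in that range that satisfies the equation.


The equation is x³ - 7y³ = -9. For fixed y, x³ = 7·y³ − 9, so a solution requires the RHS to be a perfect cube.
Strategy: iterate y from -30 to 30, compute RHS = 7·y³ − 9, and check whether it is a (positive or negative) perfect cube.
Check small values of y:
  y = 0: RHS = -9 is not a perfect cube.
  y = 1: RHS = -2 is not a perfect cube.
  y = -1: RHS = -16 is not a perfect cube.
  y = 2: RHS = 47 is not a perfect cube.
  y = -2: RHS = -65 is not a perfect cube.
  y = 3: RHS = 180 is not a perfect cube.
  y = -3: RHS = -198 is not a perfect cube.
Continuing the search up to |y| = 30 finds no solutions either.
No (x, y) in the scanned range satisfies the equation.

No integer solutions with |y| ≤ 30.


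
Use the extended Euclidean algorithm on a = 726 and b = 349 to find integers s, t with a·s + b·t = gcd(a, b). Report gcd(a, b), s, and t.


Euclidean algorithm on (726, 349) — divide until remainder is 0:
  726 = 2 · 349 + 28
  349 = 12 · 28 + 13
  28 = 2 · 13 + 2
  13 = 6 · 2 + 1
  2 = 2 · 1 + 0
gcd(726, 349) = 1.
Track Bezout coefficients alongside the remainders: start with r₀ = 726 = a·1 + b·0 (s = 1, t = 0) and r₁ = 349 = a·0 + b·1 (s = 0, t = 1); each new remainder r_{k+1} = r_{k-1} − q_k·r_k inherits s_{k+1} = s_{k-1} − q_k·s_k, t_{k+1} = t_{k-1} − q_k·t_k, so r_k = a·s_k + b·t_k at every step:
  q = 2: r = 28, s = 1 − 2·0 = 1, t = 0 − 2·1 = -2  (check: 726·1 + 349·(-2) = 28)
  q = 12: r = 13, s = 0 − 12·1 = -12, t = 1 − 12·(-2) = 25  (check: 726·(-12) + 349·25 = 13)
  q = 2: r = 2, s = 1 − 2·(-12) = 25, t = -2 − 2·25 = -52  (check: 726·25 + 349·(-52) = 2)
  q = 6: r = 1, s = -12 − 6·25 = -162, t = 25 − 6·(-52) = 337  (check: 726·(-162) + 349·337 = 1)
The row with r = 1 (the gcd) gives the Bezout coefficients s = -162, t = 337.
Result: 726 · (-162) + 349 · (337) = 1.

gcd(726, 349) = 1; s = -162, t = 337 (check: 726·(-162) + 349·337 = 1).


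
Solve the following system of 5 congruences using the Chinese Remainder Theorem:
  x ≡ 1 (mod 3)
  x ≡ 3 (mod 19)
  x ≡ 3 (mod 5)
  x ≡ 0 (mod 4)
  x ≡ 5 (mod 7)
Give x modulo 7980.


Product of moduli M = 3 · 19 · 5 · 4 · 7 = 7980.
Merge one congruence at a time:
  Start: x ≡ 1 (mod 3).
  Combine with x ≡ 3 (mod 19); new modulus lcm = 57.
    Write x = 1 + 3·t and substitute into x ≡ 3 (mod 19): 3·t ≡ 3 − 1 = 2 (mod 19).
    The inverse of 3 mod 19 is 13 (since 3·13 = 39 = 2·19 + 1), so t ≡ 13·2 = 26 ≡ 7 (mod 19).
    Then x = 1 + 3·7 = 22, valid modulo lcm(3, 19) = 57: x ≡ 22 (mod 57).
  Combine with x ≡ 3 (mod 5); new modulus lcm = 285.
    Write x = 22 + 57·t and substitute into x ≡ 3 (mod 5): 57·t ≡ 3 − 22 = -19 (mod 5).
    Reduce coefficients mod 5: 2·t ≡ 1 (mod 5).
    The inverse of 2 mod 5 is 3 (since 2·3 = 6 = 1·5 + 1), so t ≡ 3·1 = 3 ≡ 3 (mod 5).
    Then x = 22 + 57·3 = 193, valid modulo lcm(57, 5) = 285: x ≡ 193 (mod 285).
  Combine with x ≡ 0 (mod 4); new modulus lcm = 1140.
    Write x = 193 + 285·t and substitute into x ≡ 0 (mod 4): 285·t ≡ 0 − 193 = -193 (mod 4).
    Reduce coefficients mod 4: 1·t ≡ 3 (mod 4).
    So t ≡ 3 (mod 4).
    Then x = 193 + 285·3 = 1048, valid modulo lcm(285, 4) = 1140: x ≡ 1048 (mod 1140).
  Combine with x ≡ 5 (mod 7); new modulus lcm = 7980.
    Write x = 1048 + 1140·t and substitute into x ≡ 5 (mod 7): 1140·t ≡ 5 − 1048 = -1043 (mod 7).
    Reduce coefficients mod 7: 6·t ≡ 0 (mod 7).
    The inverse of 6 mod 7 is 6 (since 6·6 = 36 = 5·7 + 1), so t ≡ 6·0 = 0 ≡ 0 (mod 7).
    Then x = 1048 + 1140·0 = 1048, valid modulo lcm(1140, 7) = 7980: x ≡ 1048 (mod 7980).
Verify against each original: 1048 mod 3 = 1, 1048 mod 19 = 3, 1048 mod 5 = 3, 1048 mod 4 = 0, 1048 mod 7 = 5.

x ≡ 1048 (mod 7980).


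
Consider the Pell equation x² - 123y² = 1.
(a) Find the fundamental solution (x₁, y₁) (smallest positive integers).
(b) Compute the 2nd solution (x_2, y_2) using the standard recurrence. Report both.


Step 1: Find the fundamental solution (x₁, y₁) of x² - 123y² = 1.
  Expand √123 as a continued fraction. a₀ = ⌊√123⌋ = 11; iterate m_{k+1} = d_k·a_k − m_k, d_{k+1} = (123 − m_{k+1}²)/d_k, a_{k+1} = ⌊(a₀ + m_{k+1})/d_{k+1}⌋ (starting m₀ = 0, d₀ = 1), with convergents p_k = a_k·p_{k-1} + p_{k-2}, q_k = a_k·q_{k-1} + q_{k-2} (p₋₁ = 1, q₋₁ = 0):
  k = 0: a₀ = 11; p₀/q₀ = 11/1; p₀² − 123·q₀² = 121 − 123 = -2.
  k = 1: m = 11, d = 2, a = ⌊(11 + 11)/2⌋ = 11; p/q = (11·11 + 1)/(11·1 + 0) = 122/11; p² − 123·q² = 14884 − 14883 = 1.
  The first convergent with p² − 123·q² = 1 gives the fundamental solution (x₁, y₁) = (122, 11).
Step 2: Apply the recurrence (x_{n+1}, y_{n+1}) = (x₁x_n + 123y₁y_n, x₁y_n + y₁x_n) repeatedly.
  From (x_1, y_1) = (122, 11): x_2 = 122·122 + 123·11·11 = 29767; y_2 = 122·11 + 11·122 = 2684.
Step 3: Verify x_2² - 123·y_2² = 886074289 - 886074288 = 1 (should be 1). ✓

(x_1, y_1) = (122, 11); (x_2, y_2) = (29767, 2684).


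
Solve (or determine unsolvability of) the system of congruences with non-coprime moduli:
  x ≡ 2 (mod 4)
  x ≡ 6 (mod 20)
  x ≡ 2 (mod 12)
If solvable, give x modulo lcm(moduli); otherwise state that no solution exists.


Moduli 4, 20, 12 are not pairwise coprime, so CRT works modulo lcm(m_i) when all pairwise compatibility conditions hold.
Pairwise compatibility: gcd(m_i, m_j) must divide a_i - a_j for every pair.
Merge one congruence at a time:
  Start: x ≡ 2 (mod 4).
  Combine with x ≡ 6 (mod 20): gcd(4, 20) = 4; 6 - 2 = 4, which IS divisible by 4, so compatible.
    Write x = 2 + 4·t and substitute into x ≡ 6 (mod 20): 4·t ≡ 6 − 2 = 4 (mod 20).
    Divide the congruence (and modulus) by g = 4: 1·t ≡ 1 (mod 5).
    So t ≡ 1 (mod 5).
    Then x = 2 + 4·1 = 6, valid modulo lcm(4, 20) = 20: x ≡ 6 (mod 20).
  Combine with x ≡ 2 (mod 12): gcd(20, 12) = 4; 2 - 6 = -4, which IS divisible by 4, so compatible.
    Write x = 6 + 20·t and substitute into x ≡ 2 (mod 12): 20·t ≡ 2 − 6 = -4 (mod 12).
    Divide the congruence (and modulus) by g = 4: 5·t ≡ -1 (mod 3).
    Reduce coefficients mod 3: 2·t ≡ 2 (mod 3).
    The inverse of 2 mod 3 is 2 (since 2·2 = 4 = 1·3 + 1), so t ≡ 2·2 = 4 ≡ 1 (mod 3).
    Then x = 6 + 20·1 = 26, valid modulo lcm(20, 12) = 60: x ≡ 26 (mod 60).
Verify: 26 mod 4 = 2, 26 mod 20 = 6, 26 mod 12 = 2.

x ≡ 26 (mod 60).
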